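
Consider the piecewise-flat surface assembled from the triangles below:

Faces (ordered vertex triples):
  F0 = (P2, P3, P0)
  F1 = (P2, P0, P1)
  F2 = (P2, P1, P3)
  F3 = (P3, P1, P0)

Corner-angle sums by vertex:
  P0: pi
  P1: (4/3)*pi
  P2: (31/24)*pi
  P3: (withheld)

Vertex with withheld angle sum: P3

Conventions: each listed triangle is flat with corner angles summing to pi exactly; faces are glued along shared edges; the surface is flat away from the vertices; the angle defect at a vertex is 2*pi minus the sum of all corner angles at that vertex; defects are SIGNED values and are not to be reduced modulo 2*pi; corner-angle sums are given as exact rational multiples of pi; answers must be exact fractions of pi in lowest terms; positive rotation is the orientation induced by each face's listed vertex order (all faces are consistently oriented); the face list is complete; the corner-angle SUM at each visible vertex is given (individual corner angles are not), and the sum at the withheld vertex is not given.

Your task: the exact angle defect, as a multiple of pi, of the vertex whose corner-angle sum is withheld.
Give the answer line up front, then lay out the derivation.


Answer: defect(P3) = (13/8)*pi

V = 4, E = 6, F = 4; chi = V - E + F = 2
Gauss-Bonnet: total defect = 2*pi*chi = 4*pi; visible defects sum to (19/8)*pi


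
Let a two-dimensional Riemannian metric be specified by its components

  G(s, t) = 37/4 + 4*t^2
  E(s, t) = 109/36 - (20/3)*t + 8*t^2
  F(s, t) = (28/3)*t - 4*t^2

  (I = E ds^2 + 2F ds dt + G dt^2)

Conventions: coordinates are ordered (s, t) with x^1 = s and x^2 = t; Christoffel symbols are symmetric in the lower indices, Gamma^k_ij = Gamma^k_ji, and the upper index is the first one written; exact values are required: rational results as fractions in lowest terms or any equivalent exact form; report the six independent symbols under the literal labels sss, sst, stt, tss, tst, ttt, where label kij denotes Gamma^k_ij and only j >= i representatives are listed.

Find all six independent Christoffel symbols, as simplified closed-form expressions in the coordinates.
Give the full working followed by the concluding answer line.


E = 109/36 - (20/3)*t + 8*t^2; F = (28/3)*t - 4*t^2; G = 37/4 + 4*t^2
Gamma^k_ij = (1/2) g^{kl} (d_i g_jl + d_j g_il - d_l g_ij), with g^inv = (1/(EG-F^2)) [[G, -F], [-F, E]]
first partials: E_s = 0, E_t = -20/3 + 16*t, F_s = 0, F_t = 28/3 - 8*t, G_s = 0, G_t = 8*t
D = EG - F^2 = 4033/144 - (185/3)*t - t^2 + 48*t^3 + 16*t^4
expanded: Gamma^s_ss = (G E_s - 2F F_s + F E_t)/(2D), Gamma^s_st = (G E_t - F G_s)/(2D), Gamma^s_tt = (2G F_t - G G_s - F G_t)/(2D), Gamma^t_ss = (2E F_s - E E_t - F E_s)/(2D), Gamma^t_st = (E G_s - F E_t)/(2D), Gamma^t_tt = (E G_t - 2F F_t + F G_s)/(2D); substitute and cancel common factors

Answer: Gamma_sss = (-4608*t^3 + 12672*t^2 - 4480*t)/(2304*t^4 + 6912*t^3 - 144*t^2 - 8880*t + 4033), Gamma_sst = (4608*t^3 - 1920*t^2 + 10656*t - 4440)/(2304*t^4 + 6912*t^3 - 144*t^2 - 8880*t + 4033), Gamma_stt = (-2304*t^3 - 10656*t + 12432)/(2304*t^4 + 6912*t^3 - 144*t^2 - 8880*t + 4033), Gamma_tss = (-27648*t^3 + 34560*t^2 - 20064*t + 4360)/(6912*t^4 + 20736*t^3 - 432*t^2 - 26640*t + 12099), Gamma_tst = (4608*t^3 - 12672*t^2 + 4480*t)/(2304*t^4 + 6912*t^3 - 144*t^2 - 8880*t + 4033), Gamma_ttt = (12288*t^2 - 10800*t)/(2304*t^4 + 6912*t^3 - 144*t^2 - 8880*t + 4033)


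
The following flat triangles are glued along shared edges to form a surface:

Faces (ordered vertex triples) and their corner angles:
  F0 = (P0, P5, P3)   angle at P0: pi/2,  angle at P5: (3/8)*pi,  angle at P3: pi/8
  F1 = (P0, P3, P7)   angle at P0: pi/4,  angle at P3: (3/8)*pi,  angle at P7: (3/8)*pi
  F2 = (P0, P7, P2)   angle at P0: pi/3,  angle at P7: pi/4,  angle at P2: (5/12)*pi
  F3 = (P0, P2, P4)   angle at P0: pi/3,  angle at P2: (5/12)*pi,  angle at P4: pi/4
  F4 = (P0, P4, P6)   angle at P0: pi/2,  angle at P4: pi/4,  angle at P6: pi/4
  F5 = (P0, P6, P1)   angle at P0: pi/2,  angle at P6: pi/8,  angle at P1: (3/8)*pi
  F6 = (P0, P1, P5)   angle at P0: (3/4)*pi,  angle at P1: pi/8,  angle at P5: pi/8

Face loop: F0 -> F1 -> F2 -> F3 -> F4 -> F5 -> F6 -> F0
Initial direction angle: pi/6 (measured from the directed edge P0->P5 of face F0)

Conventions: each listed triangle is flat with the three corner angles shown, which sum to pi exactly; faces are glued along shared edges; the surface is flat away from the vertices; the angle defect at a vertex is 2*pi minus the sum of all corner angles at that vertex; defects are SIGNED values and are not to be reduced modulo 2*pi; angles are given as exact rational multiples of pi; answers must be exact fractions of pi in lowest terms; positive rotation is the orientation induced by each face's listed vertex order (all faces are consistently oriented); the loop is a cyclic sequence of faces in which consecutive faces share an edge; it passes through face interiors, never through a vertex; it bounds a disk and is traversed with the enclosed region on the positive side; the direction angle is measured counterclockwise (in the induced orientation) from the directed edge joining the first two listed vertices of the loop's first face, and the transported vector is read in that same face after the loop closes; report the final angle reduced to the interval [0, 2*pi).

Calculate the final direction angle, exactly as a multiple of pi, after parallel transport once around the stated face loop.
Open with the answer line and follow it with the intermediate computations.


Answer: final direction angle = pi

enclosed vertex P0: corner angles sum to (19/6)*pi, defect = 2*pi - (19/6)*pi = (-7/6)*pi
transport around the loop rotates by the sum of enclosed defects; add to the initial angle mod 2*pi
final angle = pi/6 - (7/6)*pi = pi (mod 2*pi)


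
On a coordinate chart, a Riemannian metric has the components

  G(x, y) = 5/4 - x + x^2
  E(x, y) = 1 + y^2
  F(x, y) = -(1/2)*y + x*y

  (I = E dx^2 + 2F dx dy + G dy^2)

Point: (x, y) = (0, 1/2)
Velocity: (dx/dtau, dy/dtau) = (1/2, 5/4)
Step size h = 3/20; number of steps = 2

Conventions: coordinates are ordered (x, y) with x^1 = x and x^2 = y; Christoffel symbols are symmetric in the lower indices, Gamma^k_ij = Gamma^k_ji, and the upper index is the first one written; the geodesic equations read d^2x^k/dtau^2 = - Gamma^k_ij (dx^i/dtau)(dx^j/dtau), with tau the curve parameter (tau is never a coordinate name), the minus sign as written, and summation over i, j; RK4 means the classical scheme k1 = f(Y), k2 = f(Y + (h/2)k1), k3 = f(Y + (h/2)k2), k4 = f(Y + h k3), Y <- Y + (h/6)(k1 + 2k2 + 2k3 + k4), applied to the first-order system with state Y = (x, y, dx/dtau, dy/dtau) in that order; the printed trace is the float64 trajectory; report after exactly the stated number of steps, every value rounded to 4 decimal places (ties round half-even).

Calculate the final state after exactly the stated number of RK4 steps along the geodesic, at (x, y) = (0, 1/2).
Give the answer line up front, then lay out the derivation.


Answer: x = 0.1297, y = 0.8900, dx/dtau = 0.3630, dy/dtau = 1.3385

f(Y) = (dx/dtau, dy/dtau, -Gamma^x_ij Y'^i Y'^j, -Gamma^y_ij Y'^i Y'^j) with the Gammas evaluated at the stage position; h = 0.150000; intermediate values shown to 6 dp
step 0: x = 0.0000, y = 0.5000, dx/dtau = 0.5000, dy/dtau = 1.2500
step 1:
  k1: at (x, y) = (0.000000, 0.500000), (dx/dtau, dy/dtau) = (0.500000, 1.250000); Gamma_xxx = 0.000000, Gamma_xxy = 0.333333, Gamma_xyy = 0.000000, Gamma_yxx = 0.000000, Gamma_yxy = -0.333333, Gamma_yyy = 0.000000; k1 = (0.500000, 1.250000, -0.416667, 0.416667)
  k2: at (x, y) = (0.037500, 0.593750), (dx/dtau, dy/dtau) = (0.468750, 1.281250); Gamma_xxx = 0.000000, Gamma_xxy = 0.379043, Gamma_xyy = 0.000000, Gamma_yxx = 0.000000, Gamma_yxy = -0.295254, Gamma_yyy = 0.000000; k2 = (0.468750, 1.281250, -0.455296, 0.354651)
  k3: at (x, y) = (0.035156, 0.596094), (dx/dtau, dy/dtau) = (0.465853, 1.276599); Gamma_xxx = 0.000000, Gamma_xxy = 0.379337, Gamma_xyy = 0.000000, Gamma_yxx = 0.000000, Gamma_yxy = -0.295814, Gamma_yyy = 0.000000; k3 = (0.465853, 1.276599, -0.451189, 0.351845)
  k4: at (x, y) = (0.069878, 0.691490), (dx/dtau, dy/dtau) = (0.432322, 1.302777); Gamma_xxx = 0.000000, Gamma_xxy = 0.415768, Gamma_xyy = 0.000000, Gamma_yxx = 0.000000, Gamma_yxy = -0.258617, Gamma_yyy = 0.000000; k4 = (0.432322, 1.302777, -0.468336, 0.291316)
  Y <- Y + (h/6)(k1 + 2k2 + 2k3 + k4): x = 0.0700, y = 0.6917, dx/dtau = 0.4326, dy/dtau = 1.3030
step 2:
  k1: at (x, y) = (0.070038, 0.691712), (dx/dtau, dy/dtau) = (0.432551, 1.303024); Gamma_xxx = 0.000000, Gamma_xxy = 0.415859, Gamma_xyy = 0.000000, Gamma_yxx = 0.000000, Gamma_yxy = -0.258494, Gamma_yyy = 0.000000; k1 = (0.432551, 1.303024, -0.468776, 0.291387)
  k2: at (x, y) = (0.102479, 0.789439), (dx/dtau, dy/dtau) = (0.397392, 1.324878); Gamma_xxx = 0.000000, Gamma_xxy = 0.443197, Gamma_xyy = 0.000000, Gamma_yxx = 0.000000, Gamma_yxy = -0.223171, Gamma_yyy = 0.000000; k2 = (0.397392, 1.324878, -0.466684, 0.234998)
  k3: at (x, y) = (0.099843, 0.791078), (dx/dtau, dy/dtau) = (0.397549, 1.320649); Gamma_xxx = 0.000000, Gamma_xxy = 0.442950, Gamma_xyy = 0.000000, Gamma_yxx = 0.000000, Gamma_yxy = -0.224061, Gamma_yyy = 0.000000; k3 = (0.397549, 1.320649, -0.465118, 0.235275)
  k4: at (x, y) = (0.129671, 0.889809), (dx/dtau, dy/dtau) = (0.362783, 1.338316); Gamma_xxx = 0.000000, Gamma_xxy = 0.461303, Gamma_xyy = 0.000000, Gamma_yxx = 0.000000, Gamma_yxy = -0.191990, Gamma_yyy = 0.000000; k4 = (0.362783, 1.338316, -0.447942, 0.186429)
  Y <- Y + (h/6)(k1 + 2k2 + 2k3 + k4): x = 0.1297, y = 0.8900, dx/dtau = 0.3630, dy/dtau = 1.3385


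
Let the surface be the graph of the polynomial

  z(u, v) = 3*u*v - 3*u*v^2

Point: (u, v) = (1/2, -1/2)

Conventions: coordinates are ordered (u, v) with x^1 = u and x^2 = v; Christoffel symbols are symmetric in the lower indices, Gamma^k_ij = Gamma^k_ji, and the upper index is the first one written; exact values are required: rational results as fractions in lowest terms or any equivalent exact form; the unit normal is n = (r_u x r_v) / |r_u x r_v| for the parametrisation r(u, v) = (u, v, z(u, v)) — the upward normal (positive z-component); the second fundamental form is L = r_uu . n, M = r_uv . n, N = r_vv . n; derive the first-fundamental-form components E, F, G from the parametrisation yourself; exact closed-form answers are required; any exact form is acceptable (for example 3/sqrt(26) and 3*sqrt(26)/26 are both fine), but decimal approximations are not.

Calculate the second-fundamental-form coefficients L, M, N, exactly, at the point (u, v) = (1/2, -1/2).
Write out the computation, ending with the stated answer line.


z_u = -9/4, z_v = 3, z_uu = 0, z_uv = 6, z_vv = -3
E = 97/16, F = -27/4, G = 10; answer radicand W^2 = 241/16
unnormalised second-form numerators: l = 0, m = 6, n = -3; L = l/sqrt(241/16), and similarly M = m/sqrt(W^2), N = n/sqrt(W^2)

Answer: L = 0, M = 24*sqrt(241)/241, N = -12*sqrt(241)/241


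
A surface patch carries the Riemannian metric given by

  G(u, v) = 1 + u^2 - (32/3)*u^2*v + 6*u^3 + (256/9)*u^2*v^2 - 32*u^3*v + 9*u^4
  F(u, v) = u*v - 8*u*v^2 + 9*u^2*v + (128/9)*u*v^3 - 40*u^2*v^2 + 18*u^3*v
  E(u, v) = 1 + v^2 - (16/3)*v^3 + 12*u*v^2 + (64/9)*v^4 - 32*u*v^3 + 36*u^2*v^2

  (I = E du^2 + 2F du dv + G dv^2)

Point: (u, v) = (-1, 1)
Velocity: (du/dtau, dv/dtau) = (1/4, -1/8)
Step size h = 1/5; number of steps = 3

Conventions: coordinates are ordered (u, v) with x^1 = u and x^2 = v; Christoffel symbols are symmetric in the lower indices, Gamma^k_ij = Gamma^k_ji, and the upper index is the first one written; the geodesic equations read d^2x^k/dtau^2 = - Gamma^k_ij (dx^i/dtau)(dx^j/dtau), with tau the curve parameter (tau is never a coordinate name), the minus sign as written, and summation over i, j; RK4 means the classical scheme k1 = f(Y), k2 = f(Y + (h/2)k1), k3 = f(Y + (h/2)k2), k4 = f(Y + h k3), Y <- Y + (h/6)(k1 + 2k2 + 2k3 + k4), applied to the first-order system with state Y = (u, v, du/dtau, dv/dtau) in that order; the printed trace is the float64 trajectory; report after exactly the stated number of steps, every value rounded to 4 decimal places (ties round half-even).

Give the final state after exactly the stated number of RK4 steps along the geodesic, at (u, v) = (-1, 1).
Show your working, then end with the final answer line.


f(Y) = (du/dtau, dv/dtau, -Gamma^u_ij Y'^i Y'^j, -Gamma^v_ij Y'^i Y'^j) with the Gammas evaluated at the stage position; h = 0.200000; intermediate values shown to 6 dp
step 0: u = -1.0000, v = 1.0000, du/dtau = 0.2500, dv/dtau = -0.1250
step 1:
  k1: at (u, v) = (-1.000000, 1.000000), (du/dtau, dv/dtau) = (0.250000, -0.125000); Gamma_uuu = -0.405088, Gamma_uuv = 0.697652, Gamma_uvv = -0.360078, Gamma_vuu = 0.387476, Gamma_vuv = -0.667319, Gamma_vvv = 0.344423; k1 = (0.250000, -0.125000, 0.074547, -0.071306)
  k2: at (u, v) = (-0.975000, 0.987500), (du/dtau, dv/dtau) = (0.257455, -0.132131); Gamma_uuu = -0.417889, Gamma_uuv = 0.713527, Gamma_uvv = -0.366755, Gamma_vuu = 0.396518, Gamma_vuv = -0.677037, Gamma_vvv = 0.347999; k2 = (0.257455, -0.132131, 0.082647, -0.078420)
  k3: at (u, v) = (-0.974255, 0.986787), (du/dtau, dv/dtau) = (0.258265, -0.132842); Gamma_uuu = -0.418245, Gamma_uuv = 0.714065, Gamma_uvv = -0.367052, Gamma_vuu = 0.396844, Gamma_vuv = -0.677527, Gamma_vvv = 0.348270; k3 = (0.258265, -0.132842, 0.083371, -0.079105)
  k4: at (u, v) = (-0.948347, 0.973432), (du/dtau, dv/dtau) = (0.266674, -0.140821); Gamma_uuu = -0.432246, Gamma_uuv = 0.731319, Gamma_uvv = -0.374318, Gamma_vuu = 0.406703, Gamma_vuv = -0.688102, Gamma_vvv = 0.352198; k4 = (0.266674, -0.140821, 0.093089, -0.087588)
  Y <- Y + (h/6)(k1 + 2k2 + 2k3 + k4): u = -0.9484, v = 0.9735, du/dtau = 0.2667, dv/dtau = -0.1408
step 2:
  k1: at (u, v) = (-0.948396, 0.973474), (du/dtau, dv/dtau) = (0.266656, -0.140798); Gamma_uuu = -0.432221, Gamma_uuv = 0.731282, Gamma_uvv = -0.374299, Gamma_vuu = 0.406681, Gamma_vuv = -0.688072, Gamma_vvv = 0.352182; k1 = (0.266656, -0.140798, 0.093065, -0.087566)
  k2: at (u, v) = (-0.921731, 0.959395), (du/dtau, dv/dtau) = (0.275962, -0.149555); Gamma_uuu = -0.447463, Gamma_uuv = 0.749907, Gamma_uvv = -0.382130, Gamma_vuu = 0.417355, Gamma_vuv = -0.699449, Gamma_vvv = 0.356418; k2 = (0.275962, -0.149555, 0.104523, -0.097490)
  k3: at (u, v) = (-0.920800, 0.958519), (du/dtau, dv/dtau) = (0.277108, -0.150547); Gamma_uuu = -0.447969, Gamma_uuv = 0.750643, Gamma_uvv = -0.382525, Gamma_vuu = 0.417800, Gamma_vuv = -0.700089, Gamma_vvv = 0.356763; k3 = (0.277108, -0.150547, 0.105699, -0.098581)
  k4: at (u, v) = (-0.892975, 0.943365), (du/dtau, dv/dtau) = (0.287796, -0.160514); Gamma_uuu = -0.464877, Gamma_uuv = 0.771139, Gamma_uvv = -0.391152, Gamma_vuu = 0.429592, Gamma_vuv = -0.712608, Gamma_vvv = 0.361462; k4 = (0.287796, -0.160514, 0.119828, -0.110733)
  Y <- Y + (h/6)(k1 + 2k2 + 2k3 + k4): u = -0.8930, v = 0.9434, du/dtau = 0.2878, dv/dtau = -0.1605
step 3:
  k1: at (u, v) = (-0.893043, 0.943424), (du/dtau, dv/dtau) = (0.287767, -0.160480); Gamma_uuu = -0.464837, Gamma_uuv = 0.771083, Gamma_uvv = -0.391123, Gamma_vuu = 0.429559, Gamma_vuv = -0.712563, Gamma_vvv = 0.361439; k1 = (0.287767, -0.160480, 0.119784, -0.110693)
  k2: at (u, v) = (-0.864266, 0.927376), (du/dtau, dv/dtau) = (0.299745, -0.171549); Gamma_uuu = -0.483474, Gamma_uuv = 0.793438, Gamma_uvv = -0.400509, Gamma_vuu = 0.442466, Gamma_vuv = -0.726140, Gamma_vvv = 0.366538; k2 = (0.299745, -0.171549, 0.136824, -0.125219)
  k3: at (u, v) = (-0.863069, 0.926269), (du/dtau, dv/dtau) = (0.301449, -0.173001); Gamma_uuu = -0.484227, Gamma_uuv = 0.794483, Gamma_uvv = -0.401056, Gamma_vuu = 0.443102, Gamma_vuv = -0.727008, Gamma_vvv = 0.366994; k3 = (0.301449, -0.173001, 0.138873, -0.127078)
  k4: at (u, v) = (-0.832753, 0.908824), (du/dtau, dv/dtau) = (0.315542, -0.185895); Gamma_uuu = -0.505299, Gamma_uuv = 0.819493, Gamma_uvv = -0.411559, Gamma_vuu = 0.457615, Gamma_vuv = -0.742160, Gamma_vvv = 0.372721; k4 = (0.315542, -0.185895, 0.160672, -0.145510)
  Y <- Y + (h/6)(k1 + 2k2 + 2k3 + k4): u = -0.8329, v = 0.9089, du/dtau = 0.3155, dv/dtau = -0.1858

Answer: u = -0.8329, v = 0.9089, du/dtau = 0.3155, dv/dtau = -0.1858


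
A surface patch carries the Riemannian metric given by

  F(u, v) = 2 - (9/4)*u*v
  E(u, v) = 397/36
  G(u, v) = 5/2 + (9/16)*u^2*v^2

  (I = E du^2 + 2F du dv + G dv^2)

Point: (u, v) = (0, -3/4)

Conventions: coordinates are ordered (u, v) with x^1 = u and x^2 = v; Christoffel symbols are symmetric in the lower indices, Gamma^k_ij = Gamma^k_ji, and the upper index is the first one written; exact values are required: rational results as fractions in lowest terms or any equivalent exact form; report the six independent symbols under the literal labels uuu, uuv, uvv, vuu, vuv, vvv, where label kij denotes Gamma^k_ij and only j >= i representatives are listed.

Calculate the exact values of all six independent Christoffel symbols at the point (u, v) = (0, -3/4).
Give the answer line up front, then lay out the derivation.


Answer: Gamma_uuu = -243/1697, Gamma_uuv = 0, Gamma_uvv = 0, Gamma_vuu = 10719/13576, Gamma_vuv = 0, Gamma_vvv = 0

E = 397/36, F = 2, G = 5/2 at the point
E_u = 0, E_v = 0, F_u = 27/16, F_v = 0, G_u = 0, G_v = 0
EG - F^2 = 1697/72;  g^inv = (72/1697) * [[5/2, -2], [-2, 397/36]]
first-kind symbols [ij,l] = (1/2)(d_i g_jl + d_j g_il - d_l g_ij): [uu,u] = E_u/2 = 0, [uu,v] = F_u - E_v/2 = 27/16, [uv,u] = E_v/2 = 0, [uv,v] = G_u/2 = 0, [vv,u] = F_v - G_u/2 = 0, [vv,v] = G_v/2 = 0
Gamma^u_ij = (G*[ij,u] - F*[ij,v])/(EG - F^2), Gamma^v_ij = (E*[ij,v] - F*[ij,u])/(EG - F^2)


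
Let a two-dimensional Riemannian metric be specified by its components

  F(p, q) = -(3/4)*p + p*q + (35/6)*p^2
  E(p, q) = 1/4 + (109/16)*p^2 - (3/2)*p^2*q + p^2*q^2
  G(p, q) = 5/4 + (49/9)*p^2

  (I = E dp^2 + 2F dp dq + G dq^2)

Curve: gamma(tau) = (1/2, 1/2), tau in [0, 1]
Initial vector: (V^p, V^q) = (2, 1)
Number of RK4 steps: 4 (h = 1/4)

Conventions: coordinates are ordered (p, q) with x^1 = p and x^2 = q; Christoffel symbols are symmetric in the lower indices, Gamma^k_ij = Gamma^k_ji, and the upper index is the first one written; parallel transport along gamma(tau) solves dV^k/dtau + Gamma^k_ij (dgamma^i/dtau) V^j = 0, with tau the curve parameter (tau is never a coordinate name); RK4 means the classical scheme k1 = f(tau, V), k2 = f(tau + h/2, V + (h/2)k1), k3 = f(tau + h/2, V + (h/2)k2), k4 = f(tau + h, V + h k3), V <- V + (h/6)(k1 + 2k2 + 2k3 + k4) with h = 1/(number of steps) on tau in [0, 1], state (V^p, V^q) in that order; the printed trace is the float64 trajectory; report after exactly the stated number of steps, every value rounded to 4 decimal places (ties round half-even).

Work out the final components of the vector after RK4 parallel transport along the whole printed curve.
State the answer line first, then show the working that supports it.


Answer: V^p = 2.0000, V^q = 1.0000

gamma'(tau) = (0, 0); f(tau, V)^k = -Gamma^k_ij(gamma(tau)) gamma'^i(tau) V^j; h = 1/4; intermediate values shown to 6 dp
curve data and Christoffel symbols at the stage parameters:
  tau = 0.000000: gamma = (0.500000, 0.500000), gamma' = (0.000000, 0.000000); Gamma_ppp = 0.238192, Gamma_ppq = -1.266106, Gamma_pqq = -1.936959, Gamma_qpp = 2.040604, Gamma_qpq = 1.689076, Gamma_qqq = 0.989085
  tau = 0.125000: gamma = (0.500000, 0.500000), gamma' = (0.000000, 0.000000); Gamma_ppp = 0.238192, Gamma_ppq = -1.266106, Gamma_pqq = -1.936959, Gamma_qpp = 2.040604, Gamma_qpq = 1.689076, Gamma_qqq = 0.989085
  tau = 0.250000: gamma = (0.500000, 0.500000), gamma' = (0.000000, 0.000000); Gamma_ppp = 0.238192, Gamma_ppq = -1.266106, Gamma_pqq = -1.936959, Gamma_qpp = 2.040604, Gamma_qpq = 1.689076, Gamma_qqq = 0.989085
  tau = 0.375000: gamma = (0.500000, 0.500000), gamma' = (0.000000, 0.000000); Gamma_ppp = 0.238192, Gamma_ppq = -1.266106, Gamma_pqq = -1.936959, Gamma_qpp = 2.040604, Gamma_qpq = 1.689076, Gamma_qqq = 0.989085
  tau = 0.500000: gamma = (0.500000, 0.500000), gamma' = (0.000000, 0.000000); Gamma_ppp = 0.238192, Gamma_ppq = -1.266106, Gamma_pqq = -1.936959, Gamma_qpp = 2.040604, Gamma_qpq = 1.689076, Gamma_qqq = 0.989085
  tau = 0.625000: gamma = (0.500000, 0.500000), gamma' = (0.000000, 0.000000); Gamma_ppp = 0.238192, Gamma_ppq = -1.266106, Gamma_pqq = -1.936959, Gamma_qpp = 2.040604, Gamma_qpq = 1.689076, Gamma_qqq = 0.989085
  tau = 0.750000: gamma = (0.500000, 0.500000), gamma' = (0.000000, 0.000000); Gamma_ppp = 0.238192, Gamma_ppq = -1.266106, Gamma_pqq = -1.936959, Gamma_qpp = 2.040604, Gamma_qpq = 1.689076, Gamma_qqq = 0.989085
  tau = 0.875000: gamma = (0.500000, 0.500000), gamma' = (0.000000, 0.000000); Gamma_ppp = 0.238192, Gamma_ppq = -1.266106, Gamma_pqq = -1.936959, Gamma_qpp = 2.040604, Gamma_qpq = 1.689076, Gamma_qqq = 0.989085
  tau = 1.000000: gamma = (0.500000, 0.500000), gamma' = (0.000000, 0.000000); Gamma_ppp = 0.238192, Gamma_ppq = -1.266106, Gamma_pqq = -1.936959, Gamma_qpp = 2.040604, Gamma_qpq = 1.689076, Gamma_qqq = 0.989085
step 0: V^p = 2.0000, V^q = 1.0000
step 1: k1 = (0.000000, 0.000000), k2 = (0.000000, 0.000000), k3 = (0.000000, 0.000000), k4 = (0.000000, 0.000000); V <- V + (h/6)(k1 + 2k2 + 2k3 + k4): V^p = 2.0000, V^q = 1.0000
step 2: k1 = (0.000000, 0.000000), k2 = (0.000000, 0.000000), k3 = (0.000000, 0.000000), k4 = (0.000000, 0.000000); V <- V + (h/6)(k1 + 2k2 + 2k3 + k4): V^p = 2.0000, V^q = 1.0000
step 3: k1 = (0.000000, 0.000000), k2 = (0.000000, 0.000000), k3 = (0.000000, 0.000000), k4 = (0.000000, 0.000000); V <- V + (h/6)(k1 + 2k2 + 2k3 + k4): V^p = 2.0000, V^q = 1.0000
step 4: k1 = (0.000000, 0.000000), k2 = (0.000000, 0.000000), k3 = (0.000000, 0.000000), k4 = (0.000000, 0.000000); V <- V + (h/6)(k1 + 2k2 + 2k3 + k4): V^p = 2.0000, V^q = 1.0000


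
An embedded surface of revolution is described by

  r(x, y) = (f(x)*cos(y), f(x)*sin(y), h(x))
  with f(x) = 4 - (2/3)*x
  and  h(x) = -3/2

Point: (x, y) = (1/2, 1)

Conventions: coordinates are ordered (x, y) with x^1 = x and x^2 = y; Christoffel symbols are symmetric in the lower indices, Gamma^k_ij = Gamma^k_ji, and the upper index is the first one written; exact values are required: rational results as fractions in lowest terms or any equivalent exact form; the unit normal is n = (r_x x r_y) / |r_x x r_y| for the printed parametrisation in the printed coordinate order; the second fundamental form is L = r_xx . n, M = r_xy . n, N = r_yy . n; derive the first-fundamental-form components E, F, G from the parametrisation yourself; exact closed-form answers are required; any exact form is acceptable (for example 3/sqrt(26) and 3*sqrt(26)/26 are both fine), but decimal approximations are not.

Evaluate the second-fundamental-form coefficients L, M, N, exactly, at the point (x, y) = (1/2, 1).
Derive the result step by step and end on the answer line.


f = 11/3, f' = -2/3, f'' = 0, h' = 0, h'' = 0
E = 4/9, F = 0, G = 121/9; answer radicand W^2 = 4/9
unnormalised second-form numerators: l = 0, m = 0, n = 0; L = l/sqrt(4/9), and similarly M = m/sqrt(W^2), N = n/sqrt(W^2)

Answer: L = 0, M = 0, N = 0


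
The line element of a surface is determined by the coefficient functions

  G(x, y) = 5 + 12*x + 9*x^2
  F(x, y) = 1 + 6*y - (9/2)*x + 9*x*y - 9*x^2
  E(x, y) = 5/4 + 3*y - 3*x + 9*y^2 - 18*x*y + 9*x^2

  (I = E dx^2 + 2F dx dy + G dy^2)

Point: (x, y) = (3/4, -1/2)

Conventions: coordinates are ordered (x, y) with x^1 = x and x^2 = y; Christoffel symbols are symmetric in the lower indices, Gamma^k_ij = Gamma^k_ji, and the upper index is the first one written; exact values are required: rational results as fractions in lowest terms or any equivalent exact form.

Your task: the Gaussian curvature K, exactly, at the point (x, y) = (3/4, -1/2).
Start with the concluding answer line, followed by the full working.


Answer: K = -64/6241

E = 185/16, F = -221/16, G = 305/16, EG - F^2 = 237/8 at the point
E_x = 39/2, E_y = -39/2, F_x = -45/2, F_y = 51/4, G_x = 51/2, G_y = 0
E_yy = 18, F_xy = 9, G_xx = 18
The intrinsic route: Brioschi's K = (det M1 - det M2)/(EG - F^2)^2.
M1 = [[-E_yy/2 + F_xy - G_xx/2, E_x/2, F_x - E_y/2], [F_y - G_x/2, E, F], [G_y/2, F, G]] = [[-9, 39/4, -51/4], [0, 185/16, -221/16], [0, -221/16, 305/16]]; det M1 = -2133/8
M2 = [[0, E_y/2, G_x/2], [E_y/2, E, F], [G_x/2, F, G]] = [[0, -39/4, 51/4], [-39/4, 185/16, -221/16], [51/4, -221/16, 305/16]]; det M2 = -2061/8
det M1 - det M2 = -9; K = -9 / (237/8)^2 = -64/6241


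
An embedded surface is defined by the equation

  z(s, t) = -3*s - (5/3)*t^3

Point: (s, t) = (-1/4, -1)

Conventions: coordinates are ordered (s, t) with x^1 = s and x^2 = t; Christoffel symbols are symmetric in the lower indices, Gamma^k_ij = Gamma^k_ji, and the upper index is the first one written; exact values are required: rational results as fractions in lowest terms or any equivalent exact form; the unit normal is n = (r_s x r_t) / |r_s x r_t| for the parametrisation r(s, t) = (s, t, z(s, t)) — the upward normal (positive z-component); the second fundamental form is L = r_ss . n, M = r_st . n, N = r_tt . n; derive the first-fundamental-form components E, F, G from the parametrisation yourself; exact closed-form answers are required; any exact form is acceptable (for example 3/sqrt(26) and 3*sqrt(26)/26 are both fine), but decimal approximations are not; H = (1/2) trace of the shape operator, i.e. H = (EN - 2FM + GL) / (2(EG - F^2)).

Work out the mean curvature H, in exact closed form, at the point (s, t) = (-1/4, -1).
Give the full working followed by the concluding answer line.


z_s = -3, z_t = -5, z_ss = 0, z_st = 0, z_tt = 10
E = 10, F = 15, G = 26; answer radicand W^2 = 35
unnormalised second-form numerators: l = 0, m = 0, n = 10; L = l/sqrt(35), and similarly M = m/sqrt(W^2), N = n/sqrt(W^2)
H = (E*n - 2*F*m + G*l) / (2*(EG - F^2)*sqrt(W^2)); E*n - 2*F*m + G*l = 100, EG - F^2 = 35, so H = (10/7)/sqrt(35)

Answer: H = 2*sqrt(35)/49


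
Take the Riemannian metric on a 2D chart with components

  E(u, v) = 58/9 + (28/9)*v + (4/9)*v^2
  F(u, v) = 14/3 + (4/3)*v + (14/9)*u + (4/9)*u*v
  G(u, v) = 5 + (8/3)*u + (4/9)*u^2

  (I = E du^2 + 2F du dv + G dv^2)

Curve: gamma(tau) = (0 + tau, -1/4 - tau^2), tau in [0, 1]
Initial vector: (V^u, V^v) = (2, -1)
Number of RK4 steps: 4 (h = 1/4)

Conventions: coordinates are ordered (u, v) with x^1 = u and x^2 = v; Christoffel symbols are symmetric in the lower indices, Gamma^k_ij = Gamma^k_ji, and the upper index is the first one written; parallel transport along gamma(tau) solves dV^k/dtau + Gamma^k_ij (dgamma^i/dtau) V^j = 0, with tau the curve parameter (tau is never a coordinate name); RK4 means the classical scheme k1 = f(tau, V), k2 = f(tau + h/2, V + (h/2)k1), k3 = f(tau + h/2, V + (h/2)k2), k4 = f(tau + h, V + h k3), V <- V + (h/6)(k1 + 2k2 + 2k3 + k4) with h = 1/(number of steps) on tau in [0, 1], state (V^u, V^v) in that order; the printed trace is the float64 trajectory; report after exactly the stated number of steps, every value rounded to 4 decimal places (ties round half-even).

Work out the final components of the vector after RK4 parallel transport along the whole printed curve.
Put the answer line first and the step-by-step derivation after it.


Answer: V^u = 2.3653, V^v = -0.5288

gamma'(tau) = (1, -2*tau); f(tau, V)^k = -Gamma^k_ij(gamma(tau)) gamma'^i(tau) V^j; h = 1/4; intermediate values shown to 6 dp
curve data and Christoffel symbols at the stage parameters:
  tau = 0.000000: gamma = (0.000000, -0.250000), gamma' = (1.000000, 0.000000); Gamma_uuu = 0.000000, Gamma_uuv = 0.148997, Gamma_uvv = 0.000000, Gamma_vuu = 0.000000, Gamma_vuv = 0.137536, Gamma_vvv = 0.000000
  tau = 0.125000: gamma = (0.125000, -0.265625), gamma' = (1.000000, -0.250000); Gamma_uuu = 0.000000, Gamma_uuv = 0.143898, Gamma_uvv = 0.000000, Gamma_vuu = 0.000000, Gamma_vuv = 0.139032, Gamma_vvv = 0.000000
  tau = 0.250000: gamma = (0.250000, -0.312500), gamma' = (1.000000, -0.500000); Gamma_uuu = 0.000000, Gamma_uuv = 0.138752, Gamma_uvv = 0.000000, Gamma_vuu = 0.000000, Gamma_vuv = 0.141473, Gamma_vvv = 0.000000
  tau = 0.375000: gamma = (0.375000, -0.390625), gamma' = (1.000000, -0.750000); Gamma_uuu = 0.000000, Gamma_uuv = 0.133399, Gamma_uvv = 0.000000, Gamma_vuu = 0.000000, Gamma_vuv = 0.144795, Gamma_vvv = 0.000000
  tau = 0.500000: gamma = (0.500000, -0.500000), gamma' = (1.000000, -1.000000); Gamma_uuu = 0.000000, Gamma_uuv = 0.127660, Gamma_uvv = 0.000000, Gamma_vuu = 0.000000, Gamma_vuv = 0.148936, Gamma_vvv = 0.000000
  tau = 0.625000: gamma = (0.625000, -0.640625), gamma' = (1.000000, -1.250000); Gamma_uuu = 0.000000, Gamma_uuv = 0.121331, Gamma_uvv = 0.000000, Gamma_vuu = 0.000000, Gamma_vuv = 0.153819, Gamma_vvv = 0.000000
  tau = 0.750000: gamma = (0.750000, -0.812500), gamma' = (1.000000, -1.500000); Gamma_uuu = 0.000000, Gamma_uuv = 0.114191, Gamma_uvv = 0.000000, Gamma_vuu = 0.000000, Gamma_vuv = 0.159336, Gamma_vvv = 0.000000
  tau = 0.875000: gamma = (0.875000, -1.015625), gamma' = (1.000000, -1.750000); Gamma_uuu = 0.000000, Gamma_uuv = 0.105999, Gamma_uvv = 0.000000, Gamma_vuu = 0.000000, Gamma_vuv = 0.165332, Gamma_vvv = 0.000000
  tau = 1.000000: gamma = (1.000000, -1.250000), gamma' = (1.000000, -2.000000); Gamma_uuu = 0.000000, Gamma_uuv = 0.096515, Gamma_uvv = 0.000000, Gamma_vuu = 0.000000, Gamma_vuv = 0.171582, Gamma_vvv = 0.000000
step 0: V^u = 2.0000, V^v = -1.0000
step 1: k1 = (0.148997, 0.137536), k2 = (0.214044, 0.206805), k3 = (0.213090, 0.205884), k4 = (0.274058, 0.279432); V <- V + (h/6)(k1 + 2k2 + 2k3 + k4): V^u = 2.0532, V^v = -0.9482
step 2: k1 = (0.274014, 0.279387), k2 = (0.330685, 0.358934), k3 = (0.330067, 0.358264), k4 = (0.382265, 0.445976); V <- V + (h/6)(k1 + 2k2 + 2k3 + k4): V^u = 2.1356, V^v = -0.8582
step 3: k1 = (0.382197, 0.445896), k2 = (0.428514, 0.543253), k3 = (0.427915, 0.542494), k4 = (0.466645, 0.651132); V <- V + (h/6)(k1 + 2k2 + 2k3 + k4): V^u = 2.2424, V^v = -0.7221
step 4: k1 = (0.466539, 0.650985), k2 = (0.494684, 0.771583), k3 = (0.493739, 0.770109), k4 = (0.507777, 0.902715); V <- V + (h/6)(k1 + 2k2 + 2k3 + k4): V^u = 2.3653, V^v = -0.5288


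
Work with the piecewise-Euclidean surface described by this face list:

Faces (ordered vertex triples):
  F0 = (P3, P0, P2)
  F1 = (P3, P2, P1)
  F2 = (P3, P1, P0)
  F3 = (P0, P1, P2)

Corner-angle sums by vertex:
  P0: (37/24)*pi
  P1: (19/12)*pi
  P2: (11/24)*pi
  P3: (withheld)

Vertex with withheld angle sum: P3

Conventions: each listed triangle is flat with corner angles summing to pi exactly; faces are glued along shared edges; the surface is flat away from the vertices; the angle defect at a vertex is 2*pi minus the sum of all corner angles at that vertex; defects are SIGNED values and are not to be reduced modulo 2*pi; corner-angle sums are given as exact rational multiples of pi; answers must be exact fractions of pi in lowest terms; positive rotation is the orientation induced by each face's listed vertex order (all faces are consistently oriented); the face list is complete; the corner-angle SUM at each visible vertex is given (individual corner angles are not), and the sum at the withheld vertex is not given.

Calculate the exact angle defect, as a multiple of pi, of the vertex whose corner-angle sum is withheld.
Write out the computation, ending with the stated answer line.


V = 4, E = 6, F = 4; chi = V - E + F = 2
Gauss-Bonnet: total defect = 2*pi*chi = 4*pi; visible defects sum to (29/12)*pi

Answer: defect(P3) = (19/12)*pi


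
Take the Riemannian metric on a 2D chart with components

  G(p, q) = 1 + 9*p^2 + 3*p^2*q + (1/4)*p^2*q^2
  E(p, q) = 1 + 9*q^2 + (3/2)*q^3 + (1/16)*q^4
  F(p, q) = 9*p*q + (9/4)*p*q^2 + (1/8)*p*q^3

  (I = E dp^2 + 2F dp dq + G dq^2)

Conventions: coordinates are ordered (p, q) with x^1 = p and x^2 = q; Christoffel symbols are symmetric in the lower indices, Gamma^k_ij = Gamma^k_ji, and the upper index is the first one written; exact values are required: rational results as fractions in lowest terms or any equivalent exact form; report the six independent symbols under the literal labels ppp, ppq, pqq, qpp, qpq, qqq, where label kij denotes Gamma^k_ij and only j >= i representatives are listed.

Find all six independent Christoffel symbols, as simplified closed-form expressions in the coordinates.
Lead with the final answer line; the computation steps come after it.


Answer: Gamma_ppp = 0, Gamma_ppq = (2*q^3 + 36*q^2 + 144*q)/(4*p^2*q^2 + 48*p^2*q + 144*p^2 + q^4 + 24*q^3 + 144*q^2 + 16), Gamma_pqq = (2*p*q^2 + 24*p*q)/(4*p^2*q^2 + 48*p^2*q + 144*p^2 + q^4 + 24*q^3 + 144*q^2 + 16), Gamma_qpp = 0, Gamma_qpq = (4*p*q^2 + 48*p*q + 144*p)/(4*p^2*q^2 + 48*p^2*q + 144*p^2 + q^4 + 24*q^3 + 144*q^2 + 16), Gamma_qqq = (4*p^2*q + 24*p^2)/(4*p^2*q^2 + 48*p^2*q + 144*p^2 + q^4 + 24*q^3 + 144*q^2 + 16)

E = 1 + 9*q^2 + (3/2)*q^3 + (1/16)*q^4; F = 9*p*q + (9/4)*p*q^2 + (1/8)*p*q^3; G = 1 + 9*p^2 + 3*p^2*q + (1/4)*p^2*q^2
Gamma^k_ij = (1/2) g^{kl} (d_i g_jl + d_j g_il - d_l g_ij), with g^inv = (1/(EG-F^2)) [[G, -F], [-F, E]]
first partials: E_p = 0, E_q = 18*q + (9/2)*q^2 + (1/4)*q^3, F_p = 9*q + (9/4)*q^2 + (1/8)*q^3, F_q = 9*p + (9/2)*p*q + (3/8)*p*q^2, G_p = 18*p + 6*p*q + (1/2)*p*q^2, G_q = 3*p^2 + (1/2)*p^2*q
D = EG - F^2 = 1 + 9*q^2 + 9*p^2 + (3/2)*q^3 + 3*p^2*q + (1/16)*q^4 + (1/4)*p^2*q^2
expanded: Gamma^p_pp = (G E_p - 2F F_p + F E_q)/(2D), Gamma^p_pq = (G E_q - F G_p)/(2D), Gamma^p_qq = (2G F_q - G G_p - F G_q)/(2D), Gamma^q_pp = (2E F_p - E E_q - F E_p)/(2D), Gamma^q_pq = (E G_p - F E_q)/(2D), Gamma^q_qq = (E G_q - 2F F_q + F G_p)/(2D); substitute and cancel common factors


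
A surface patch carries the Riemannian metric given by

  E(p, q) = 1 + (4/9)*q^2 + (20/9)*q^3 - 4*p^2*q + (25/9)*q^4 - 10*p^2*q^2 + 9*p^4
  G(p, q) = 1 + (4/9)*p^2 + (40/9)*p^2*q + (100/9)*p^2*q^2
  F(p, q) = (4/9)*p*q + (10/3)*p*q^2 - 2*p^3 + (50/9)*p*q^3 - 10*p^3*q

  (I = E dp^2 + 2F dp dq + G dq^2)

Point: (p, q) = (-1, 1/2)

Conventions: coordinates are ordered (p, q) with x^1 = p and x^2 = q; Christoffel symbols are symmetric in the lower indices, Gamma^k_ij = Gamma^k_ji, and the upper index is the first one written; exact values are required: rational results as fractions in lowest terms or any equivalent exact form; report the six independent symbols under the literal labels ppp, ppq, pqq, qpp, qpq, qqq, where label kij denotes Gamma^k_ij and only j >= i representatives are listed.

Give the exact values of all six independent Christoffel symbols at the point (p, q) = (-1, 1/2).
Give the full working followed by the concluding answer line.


E = 97/16, F = 21/4, G = 58/9 at the point
E_p = -27, E_q = -21/2, F_p = -77/4, F_q = 37/18, G_p = -98/9, G_q = 140/9
EG - F^2 = 1657/144;  g^inv = (144/1657) * [[58/9, -21/4], [-21/4, 97/16]]
first-kind symbols [ij,l] = (1/2)(d_i g_jl + d_j g_il - d_l g_ij): [pp,p] = E_p/2 = -27/2, [pp,q] = F_p - E_q/2 = -14, [pq,p] = E_q/2 = -21/4, [pq,q] = G_p/2 = -49/9, [qq,p] = F_q - G_p/2 = 15/2, [qq,q] = G_q/2 = 70/9
Gamma^p_ij = (G*[ij,p] - F*[ij,q])/(EG - F^2), Gamma^q_ij = (E*[ij,q] - F*[ij,p])/(EG - F^2)

Answer: Gamma_ppp = -1944/1657, Gamma_ppq = -756/1657, Gamma_pqq = 1080/1657, Gamma_qpp = -2016/1657, Gamma_qpq = -784/1657, Gamma_qqq = 1120/1657


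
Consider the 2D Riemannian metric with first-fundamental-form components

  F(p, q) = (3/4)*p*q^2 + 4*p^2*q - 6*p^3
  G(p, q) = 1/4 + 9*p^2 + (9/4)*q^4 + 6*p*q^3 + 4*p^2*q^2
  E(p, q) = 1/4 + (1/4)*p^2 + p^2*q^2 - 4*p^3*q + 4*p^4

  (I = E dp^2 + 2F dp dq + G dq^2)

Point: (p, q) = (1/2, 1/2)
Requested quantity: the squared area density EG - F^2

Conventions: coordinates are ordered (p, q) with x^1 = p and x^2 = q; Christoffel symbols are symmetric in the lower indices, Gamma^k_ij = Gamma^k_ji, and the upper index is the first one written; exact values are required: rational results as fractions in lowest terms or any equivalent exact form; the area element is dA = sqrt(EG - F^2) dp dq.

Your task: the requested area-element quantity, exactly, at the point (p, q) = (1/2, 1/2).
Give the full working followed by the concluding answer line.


E = 3/8, F = -5/32, G = 209/64; EG - F^2 = 1229/1024

Answer: EG - F^2 = 1229/1024


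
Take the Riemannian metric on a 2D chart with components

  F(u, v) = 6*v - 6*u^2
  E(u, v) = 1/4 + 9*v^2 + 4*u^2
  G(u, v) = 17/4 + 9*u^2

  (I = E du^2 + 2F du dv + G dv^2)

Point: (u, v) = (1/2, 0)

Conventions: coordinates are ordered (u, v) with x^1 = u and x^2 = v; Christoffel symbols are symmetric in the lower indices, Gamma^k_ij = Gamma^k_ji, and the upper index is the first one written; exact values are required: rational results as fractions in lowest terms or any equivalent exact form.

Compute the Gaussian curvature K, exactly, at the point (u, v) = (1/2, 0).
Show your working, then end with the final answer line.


E = 5/4, F = -3/2, G = 13/2, EG - F^2 = 47/8 at the point
E_u = 4, E_v = 0, F_u = -6, F_v = 6, G_u = 9, G_v = 0
E_vv = 18, F_uv = 0, G_uu = 18
Compute both Brioschi determinants and normalise by (EG - F^2)^2.
M1 = [[-E_vv/2 + F_uv - G_uu/2, E_u/2, F_u - E_v/2], [F_v - G_u/2, E, F], [G_v/2, F, G]] = [[-18, 2, -6], [3/2, 5/4, -3/2], [0, -3/2, 13/2]]; det M1 = -447/4
M2 = [[0, E_v/2, G_u/2], [E_v/2, E, F], [G_u/2, F, G]] = [[0, 0, 9/2], [0, 5/4, -3/2], [9/2, -3/2, 13/2]]; det M2 = -405/16
det M1 - det M2 = -1383/16; K = -1383/16 / (47/8)^2 = -5532/2209

Answer: K = -5532/2209


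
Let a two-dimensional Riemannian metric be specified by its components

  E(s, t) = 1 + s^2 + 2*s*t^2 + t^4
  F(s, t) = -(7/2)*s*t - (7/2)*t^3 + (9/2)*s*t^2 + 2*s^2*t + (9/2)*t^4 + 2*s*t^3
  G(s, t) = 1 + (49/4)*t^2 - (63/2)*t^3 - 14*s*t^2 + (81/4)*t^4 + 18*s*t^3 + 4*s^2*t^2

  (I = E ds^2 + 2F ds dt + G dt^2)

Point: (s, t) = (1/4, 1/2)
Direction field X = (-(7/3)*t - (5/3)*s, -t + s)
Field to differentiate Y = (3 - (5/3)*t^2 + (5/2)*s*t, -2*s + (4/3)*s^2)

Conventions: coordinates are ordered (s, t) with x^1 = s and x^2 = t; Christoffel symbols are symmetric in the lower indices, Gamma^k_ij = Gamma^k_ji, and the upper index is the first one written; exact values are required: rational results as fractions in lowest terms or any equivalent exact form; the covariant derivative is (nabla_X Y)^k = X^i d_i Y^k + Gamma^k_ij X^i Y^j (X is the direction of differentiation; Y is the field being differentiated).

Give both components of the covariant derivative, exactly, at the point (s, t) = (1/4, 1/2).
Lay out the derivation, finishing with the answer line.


E = 5/4, F = -3/16, G = 73/64 at the point
E_s = 1, E_t = 1, F_s = 1/8, F_t = 3/8, G_s = -3/4, G_t = -9/8
EG - F^2 = 89/64;  g^inv = (64/89) * [[73/64, 3/16], [3/16, 5/4]]
first-kind symbols [ij,l] = (1/2)(d_i g_jl + d_j g_il - d_l g_ij): [ss,s] = E_s/2 = 1/2, [ss,t] = F_s - E_t/2 = -3/8, [st,s] = E_t/2 = 1/2, [st,t] = G_s/2 = -3/8, [tt,s] = F_t - G_s/2 = 3/4, [tt,t] = G_t/2 = -9/16
Gamma^s_ij = (G*[ij,s] - F*[ij,t])/(EG - F^2), Gamma^t_ij = (E*[ij,t] - F*[ij,s])/(EG - F^2)
Gamma_sss = 32/89, Gamma_sst = 32/89, Gamma_stt = 48/89, Gamma_tss = -24/89, Gamma_tst = -24/89, Gamma_ttt = -36/89
X = (-19/12, -1/4), Y = (139/48, -5/12) at the point

Answer: (nabla_X Y)^s = -85463/25632, (nabla_X Y)^t = 5323/1602


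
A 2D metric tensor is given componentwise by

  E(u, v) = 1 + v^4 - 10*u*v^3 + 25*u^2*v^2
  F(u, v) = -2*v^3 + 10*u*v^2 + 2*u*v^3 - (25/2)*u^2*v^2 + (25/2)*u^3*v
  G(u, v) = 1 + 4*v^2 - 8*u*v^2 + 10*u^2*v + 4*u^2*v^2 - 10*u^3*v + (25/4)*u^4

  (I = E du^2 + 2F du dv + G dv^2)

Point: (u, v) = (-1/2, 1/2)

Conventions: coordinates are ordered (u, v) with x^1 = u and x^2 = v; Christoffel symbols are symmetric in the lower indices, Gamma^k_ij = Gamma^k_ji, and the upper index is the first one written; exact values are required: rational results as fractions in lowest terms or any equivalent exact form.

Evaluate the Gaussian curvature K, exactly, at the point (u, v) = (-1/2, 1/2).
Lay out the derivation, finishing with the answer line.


E = 13/4, F = -51/16, G = 353/64, EG - F^2 = 497/64 at the point
E_u = -15/2, E_v = 21/2, F_u = 169/16, F_v = -191/16, G_u = -119/8, G_v = 51/4
E_vv = 61/2, F_uv = 267/8, G_uu = 183/4
The intrinsic route: Brioschi's K = (det M1 - det M2)/(EG - F^2)^2.
M1 = [[-E_vv/2 + F_uv - G_uu/2, E_u/2, F_u - E_v/2], [F_v - G_u/2, E, F], [G_v/2, F, G]] = [[-19/4, -15/4, 85/16], [-9/2, 13/4, -51/16], [51/8, -51/16, 353/64]]; det M1 = -22433/256
M2 = [[0, E_v/2, G_u/2], [E_v/2, E, F], [G_u/2, F, G]] = [[0, 21/4, -119/16], [21/4, 13/4, -51/16], [-119/16, -51/16, 353/64]]; det M2 = -21217/256
det M1 - det M2 = -19/4; K = -19/4 / (497/64)^2 = -19456/247009

Answer: K = -19456/247009


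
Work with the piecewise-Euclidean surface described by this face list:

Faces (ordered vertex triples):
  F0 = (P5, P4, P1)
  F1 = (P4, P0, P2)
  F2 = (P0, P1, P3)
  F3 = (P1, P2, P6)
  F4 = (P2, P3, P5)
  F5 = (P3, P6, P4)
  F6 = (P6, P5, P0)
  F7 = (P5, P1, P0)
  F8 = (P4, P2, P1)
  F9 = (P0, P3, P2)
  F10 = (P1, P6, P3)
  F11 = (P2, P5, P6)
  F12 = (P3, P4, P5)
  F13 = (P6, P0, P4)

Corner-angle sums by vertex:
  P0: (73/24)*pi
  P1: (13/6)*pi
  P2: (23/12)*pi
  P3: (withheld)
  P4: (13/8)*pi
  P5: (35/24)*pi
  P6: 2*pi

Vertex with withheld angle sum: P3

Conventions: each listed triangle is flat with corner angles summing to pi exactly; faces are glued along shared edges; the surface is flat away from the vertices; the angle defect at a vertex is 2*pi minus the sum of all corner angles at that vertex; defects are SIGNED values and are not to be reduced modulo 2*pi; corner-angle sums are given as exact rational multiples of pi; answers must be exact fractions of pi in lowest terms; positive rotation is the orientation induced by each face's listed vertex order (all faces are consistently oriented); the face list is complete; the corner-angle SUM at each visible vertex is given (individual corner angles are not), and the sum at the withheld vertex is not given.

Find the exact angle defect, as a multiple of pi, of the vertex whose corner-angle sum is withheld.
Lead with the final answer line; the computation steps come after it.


Answer: defect(P3) = (5/24)*pi

V = 7, E = 21, F = 14; chi = V - E + F = 0
Gauss-Bonnet: total defect = 2*pi*chi = 0; visible defects sum to (-5/24)*pi
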